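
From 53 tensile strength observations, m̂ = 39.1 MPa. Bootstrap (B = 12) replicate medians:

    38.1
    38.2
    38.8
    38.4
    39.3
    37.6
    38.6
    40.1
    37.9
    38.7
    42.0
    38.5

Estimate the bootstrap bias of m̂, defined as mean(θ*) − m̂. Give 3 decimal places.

mean(θ*) = (38.1 + 38.2 + 38.8 + 38.4 + 39.3 + 37.6 + 38.6 + 40.1 + 37.9 + 38.7 + 42.0 + 38.5) / 12 = 38.8500
bias = 38.8500 − 39.1

bias = −0.250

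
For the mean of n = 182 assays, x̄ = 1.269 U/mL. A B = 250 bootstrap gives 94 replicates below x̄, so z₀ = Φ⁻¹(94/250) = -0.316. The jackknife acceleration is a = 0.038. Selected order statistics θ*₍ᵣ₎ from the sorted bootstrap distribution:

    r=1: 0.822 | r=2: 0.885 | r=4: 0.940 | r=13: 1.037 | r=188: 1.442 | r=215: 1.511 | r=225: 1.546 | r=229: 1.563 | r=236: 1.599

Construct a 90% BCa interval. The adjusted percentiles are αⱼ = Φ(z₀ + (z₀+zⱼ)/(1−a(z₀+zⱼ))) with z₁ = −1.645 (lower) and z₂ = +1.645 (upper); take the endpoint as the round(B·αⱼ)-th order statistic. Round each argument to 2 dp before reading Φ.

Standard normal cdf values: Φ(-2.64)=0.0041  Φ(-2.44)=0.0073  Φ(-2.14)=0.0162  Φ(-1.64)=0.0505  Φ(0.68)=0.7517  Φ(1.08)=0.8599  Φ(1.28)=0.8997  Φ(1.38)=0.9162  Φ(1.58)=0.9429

Lower: z₀ + z₁ = -0.316 + (-1.645) = -1.961; 1 − a(z₀+z₁) = 1 − (0.038)(-1.961) = 1.0745; argument = -0.316 + (-1.961)/1.0745 = -2.1410 → -2.14.
α₁ = Φ(-2.14) = 0.0162; rank = round(250 × 0.0162) = 4; θ*₍4₎ = 0.940.
Upper: z₀ + z₂ = 1.329; 1 − a(z₀+z₂) = 0.9495; argument = 1.0837 → 1.08; α₂ = 0.8599; rank = 215; θ*₍215₎ = 1.511.

(0.940, 1.511)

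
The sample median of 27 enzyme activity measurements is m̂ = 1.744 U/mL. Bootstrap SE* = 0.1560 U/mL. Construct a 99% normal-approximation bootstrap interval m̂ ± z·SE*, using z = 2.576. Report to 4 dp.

(1.3421, 2.1459)

Margin = 2.576 × 0.1560 = 0.40186
Interval: 1.744 ± 0.40186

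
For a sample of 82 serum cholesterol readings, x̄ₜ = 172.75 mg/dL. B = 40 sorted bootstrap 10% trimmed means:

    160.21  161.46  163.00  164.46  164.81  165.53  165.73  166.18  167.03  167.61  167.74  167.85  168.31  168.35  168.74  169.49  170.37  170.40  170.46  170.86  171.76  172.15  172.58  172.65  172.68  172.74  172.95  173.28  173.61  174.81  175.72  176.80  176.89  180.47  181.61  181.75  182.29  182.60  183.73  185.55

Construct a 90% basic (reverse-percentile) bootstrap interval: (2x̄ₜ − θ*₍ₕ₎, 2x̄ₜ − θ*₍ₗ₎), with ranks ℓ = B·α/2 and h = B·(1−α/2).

Percentile endpoints at ranks 2 and 38: θ*₍2₎ = 161.46, θ*₍38₎ = 182.60.
Basic interval reflects these around x̄ₜ:
  lower = 2 × 172.75 − 182.60 = 162.90
  upper = 2 × 172.75 − 161.46 = 184.04

(162.90, 184.04)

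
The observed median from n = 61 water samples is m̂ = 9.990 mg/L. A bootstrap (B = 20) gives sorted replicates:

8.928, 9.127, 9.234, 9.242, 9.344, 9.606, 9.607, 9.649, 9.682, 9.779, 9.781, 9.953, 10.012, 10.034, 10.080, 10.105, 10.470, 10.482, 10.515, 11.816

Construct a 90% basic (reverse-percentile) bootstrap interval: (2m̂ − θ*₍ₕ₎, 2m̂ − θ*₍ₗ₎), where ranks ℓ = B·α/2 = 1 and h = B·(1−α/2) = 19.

Percentile endpoints at ranks 1 and 19: θ*₍1₎ = 8.928, θ*₍19₎ = 10.515.
Basic interval reflects these around m̂:
  lower = 2 × 9.990 − 10.515 = 9.465
  upper = 2 × 9.990 − 8.928 = 11.052

(9.465, 11.052)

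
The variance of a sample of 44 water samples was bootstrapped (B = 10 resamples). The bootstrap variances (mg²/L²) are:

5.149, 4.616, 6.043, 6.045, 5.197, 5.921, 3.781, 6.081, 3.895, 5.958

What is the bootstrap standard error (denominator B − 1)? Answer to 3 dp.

Bootstrap SE is the standard deviation of the 10 replicate variances.
Mean of replicates: (5.149 + 4.616 + 6.043 + 6.045 + 5.197 + 5.921 + 3.781 + 6.081 + 3.895 + 5.958) / 10 = 52.6860 / 10 = 5.2686
Sum of squared deviations: (−0.1196)² + (−0.6526)² + (+0.7744)² + (+0.7764)² + (−0.0716)² + (+0.6524)² + (−1.4876)² + (+0.8124)² + (−1.3736)² + (+0.6894)² = 7.3084
Variance = 7.3084 / 9 = 0.8120
SE* = √0.8120

SE* = 0.901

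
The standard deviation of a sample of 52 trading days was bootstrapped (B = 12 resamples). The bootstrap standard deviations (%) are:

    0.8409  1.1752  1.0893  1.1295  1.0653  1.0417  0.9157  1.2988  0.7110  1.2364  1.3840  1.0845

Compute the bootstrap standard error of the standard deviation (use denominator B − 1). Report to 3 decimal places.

SE* = 0.190

Bootstrap SE is the standard deviation of the 12 replicate standard deviations.
Mean of replicates: (0.8409 + 1.1752 + 1.0893 + 1.1295 + 1.0653 + 1.0417 + 0.9157 + 1.2988 + 0.7110 + 1.2364 + 1.3840 + 1.0845) / 12 = 12.97230 / 12 = 1.08102
Sum of squared deviations: (−0.24012)² + (+0.09418)² + (+0.00828)² + (+0.04848)² + (−0.01572)² + (−0.03932)² + (−0.16532)² + (+0.21778)² + (−0.37002)² + (+0.15538)² + (+0.30297)² + (+0.00348)² = 0.39837
Variance = 0.39837 / 11 = 0.03622
SE* = √0.03622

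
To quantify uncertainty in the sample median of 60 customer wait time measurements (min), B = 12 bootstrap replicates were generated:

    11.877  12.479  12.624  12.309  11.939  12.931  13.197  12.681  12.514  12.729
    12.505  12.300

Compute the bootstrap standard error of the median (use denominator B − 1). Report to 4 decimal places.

SE* = 0.3756

Bootstrap SE is the standard deviation of the 12 replicate medians.
Mean of replicates: (11.877 + 12.479 + 12.624 + 12.309 + 11.939 + 12.931 + 13.197 + 12.681 + 12.514 + 12.729 + 12.505 + 12.300) / 12 = 150.08500 / 12 = 12.50708
Sum of squared deviations: (−0.63008)² + (−0.02808)² + (+0.11692)² + (−0.19808)² + (−0.56808)² + (+0.42392)² + (+0.68992)² + (+0.17392)² + (+0.00692)² + (+0.22192)² + (−0.00208)² + (−0.20708)² = 1.55154
Variance = 1.55154 / 11 = 0.14105
SE* = √0.14105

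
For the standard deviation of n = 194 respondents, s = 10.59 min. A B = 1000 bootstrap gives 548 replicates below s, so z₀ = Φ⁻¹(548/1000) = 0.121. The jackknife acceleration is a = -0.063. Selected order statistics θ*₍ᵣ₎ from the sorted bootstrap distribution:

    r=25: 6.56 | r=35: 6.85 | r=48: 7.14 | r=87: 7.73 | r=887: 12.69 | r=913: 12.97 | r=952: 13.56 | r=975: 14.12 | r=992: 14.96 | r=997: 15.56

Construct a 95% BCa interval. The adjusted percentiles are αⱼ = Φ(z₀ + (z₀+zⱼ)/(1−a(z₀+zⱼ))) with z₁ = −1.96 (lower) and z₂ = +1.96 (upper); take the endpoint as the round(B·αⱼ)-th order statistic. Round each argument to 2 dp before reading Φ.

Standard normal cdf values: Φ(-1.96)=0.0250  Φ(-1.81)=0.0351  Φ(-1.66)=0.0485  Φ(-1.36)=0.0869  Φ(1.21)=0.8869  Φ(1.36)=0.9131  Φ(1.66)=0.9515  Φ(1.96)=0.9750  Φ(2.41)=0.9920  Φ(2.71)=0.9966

Lower: z₀ + z₁ = 0.121 + (-1.960) = -1.839; 1 − a(z₀+z₁) = 1 − (-0.063)(-1.839) = 0.8841; argument = 0.121 + (-1.839)/0.8841 = -1.9590 → -1.96.
α₁ = Φ(-1.96) = 0.0250; rank = round(1000 × 0.0250) = 25; θ*₍25₎ = 6.56.
Upper: z₀ + z₂ = 2.081; 1 − a(z₀+z₂) = 1.1311; argument = 1.9608 → 1.96; α₂ = 0.9750; rank = 975; θ*₍975₎ = 14.12.

(6.56, 14.12)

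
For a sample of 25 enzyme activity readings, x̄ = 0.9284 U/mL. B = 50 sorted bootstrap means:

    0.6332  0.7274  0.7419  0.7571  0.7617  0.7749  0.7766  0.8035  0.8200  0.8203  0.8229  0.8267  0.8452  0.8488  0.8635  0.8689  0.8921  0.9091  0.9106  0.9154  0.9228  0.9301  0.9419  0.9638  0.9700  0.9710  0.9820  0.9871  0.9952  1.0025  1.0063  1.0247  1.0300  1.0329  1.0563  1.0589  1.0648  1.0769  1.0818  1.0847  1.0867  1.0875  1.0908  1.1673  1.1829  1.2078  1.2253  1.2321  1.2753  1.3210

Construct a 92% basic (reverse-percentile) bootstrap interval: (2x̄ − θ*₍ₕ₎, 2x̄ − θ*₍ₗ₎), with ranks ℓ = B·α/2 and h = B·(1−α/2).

(0.6247, 1.1294)

Percentile endpoints at ranks 2 and 48: θ*₍2₎ = 0.7274, θ*₍48₎ = 1.2321.
Basic interval reflects these around x̄:
  lower = 2 × 0.9284 − 1.2321 = 0.6247
  upper = 2 × 0.9284 − 0.7274 = 1.1294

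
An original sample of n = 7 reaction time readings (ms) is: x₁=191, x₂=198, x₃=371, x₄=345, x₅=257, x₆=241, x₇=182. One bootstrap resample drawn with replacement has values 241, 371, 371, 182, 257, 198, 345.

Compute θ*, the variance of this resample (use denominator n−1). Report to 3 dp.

Mean = 280.7143; sum of squared deviations = 39161.4286
s² = 39161.4286 / 6 = 6526.9048

θ* = 6526.905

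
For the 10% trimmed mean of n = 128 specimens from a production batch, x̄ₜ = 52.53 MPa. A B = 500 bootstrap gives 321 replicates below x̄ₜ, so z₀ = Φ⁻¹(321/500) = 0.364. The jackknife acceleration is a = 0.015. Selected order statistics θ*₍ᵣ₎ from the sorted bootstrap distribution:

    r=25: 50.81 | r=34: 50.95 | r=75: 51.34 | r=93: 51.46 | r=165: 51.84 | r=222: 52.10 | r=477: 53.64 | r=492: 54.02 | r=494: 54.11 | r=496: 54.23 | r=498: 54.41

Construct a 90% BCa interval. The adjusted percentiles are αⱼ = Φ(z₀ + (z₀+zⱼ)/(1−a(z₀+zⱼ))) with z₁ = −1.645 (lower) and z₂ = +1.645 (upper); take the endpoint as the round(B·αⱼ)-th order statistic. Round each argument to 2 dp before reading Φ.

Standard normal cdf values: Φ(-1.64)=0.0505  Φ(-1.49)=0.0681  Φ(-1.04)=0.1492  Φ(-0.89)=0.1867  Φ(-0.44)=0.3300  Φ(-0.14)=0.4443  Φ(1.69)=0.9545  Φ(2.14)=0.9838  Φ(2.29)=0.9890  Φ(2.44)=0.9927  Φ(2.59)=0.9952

Lower: z₀ + z₁ = 0.364 + (-1.645) = -1.281; 1 − a(z₀+z₁) = 1 − (0.015)(-1.281) = 1.0192; argument = 0.364 + (-1.281)/1.0192 = -0.8928 → -0.89.
α₁ = Φ(-0.89) = 0.1867; rank = round(500 × 0.1867) = 93; θ*₍93₎ = 51.46.
Upper: z₀ + z₂ = 2.009; 1 − a(z₀+z₂) = 0.9699; argument = 2.4354 → 2.44; α₂ = 0.9927; rank = 496; θ*₍496₎ = 54.23.

(51.46, 54.23)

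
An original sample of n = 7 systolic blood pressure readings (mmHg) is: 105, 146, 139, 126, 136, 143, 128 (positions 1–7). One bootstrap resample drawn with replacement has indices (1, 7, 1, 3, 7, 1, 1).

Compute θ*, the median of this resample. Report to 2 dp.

θ* = 105.00

Resample values: 105, 128, 105, 139, 128, 105, 105.
Sorted: 105, 105, 105, 105, 128, 128, 139
Median = middle value = 105.00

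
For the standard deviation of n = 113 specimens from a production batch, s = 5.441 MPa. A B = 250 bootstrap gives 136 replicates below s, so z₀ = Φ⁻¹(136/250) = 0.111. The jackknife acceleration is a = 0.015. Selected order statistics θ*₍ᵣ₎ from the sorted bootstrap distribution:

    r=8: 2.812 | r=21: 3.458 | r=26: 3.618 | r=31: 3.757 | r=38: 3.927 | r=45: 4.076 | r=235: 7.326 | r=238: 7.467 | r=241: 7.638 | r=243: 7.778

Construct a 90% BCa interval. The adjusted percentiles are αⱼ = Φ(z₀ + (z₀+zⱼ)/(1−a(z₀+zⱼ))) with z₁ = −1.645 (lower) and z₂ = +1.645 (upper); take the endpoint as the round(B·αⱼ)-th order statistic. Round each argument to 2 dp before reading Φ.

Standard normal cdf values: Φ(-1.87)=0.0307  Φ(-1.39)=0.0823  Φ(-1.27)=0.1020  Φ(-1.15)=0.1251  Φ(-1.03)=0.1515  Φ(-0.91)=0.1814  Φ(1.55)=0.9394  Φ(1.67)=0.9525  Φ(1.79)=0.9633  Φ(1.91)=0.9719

Lower: z₀ + z₁ = 0.111 + (-1.645) = -1.534; 1 − a(z₀+z₁) = 1 − (0.015)(-1.534) = 1.0230; argument = 0.111 + (-1.534)/1.0230 = -1.3885 → -1.39.
α₁ = Φ(-1.39) = 0.0823; rank = round(250 × 0.0823) = 21; θ*₍21₎ = 3.458.
Upper: z₀ + z₂ = 1.756; 1 − a(z₀+z₂) = 0.9737; argument = 1.9145 → 1.91; α₂ = 0.9719; rank = 243; θ*₍243₎ = 7.778.

(3.458, 7.778)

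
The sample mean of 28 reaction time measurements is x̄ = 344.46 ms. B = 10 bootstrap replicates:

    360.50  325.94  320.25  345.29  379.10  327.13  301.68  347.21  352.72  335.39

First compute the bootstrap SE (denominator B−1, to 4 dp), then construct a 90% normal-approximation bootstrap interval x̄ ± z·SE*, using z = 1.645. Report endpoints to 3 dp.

(307.957, 380.963)

Mean of replicates = 339.5210; sum of squared deviations = 4431.5897; SE* = √(4431.5897/9) = 22.1901
Margin = 1.645 × 22.1901 = 36.5027
Interval: 344.46 ± 36.5027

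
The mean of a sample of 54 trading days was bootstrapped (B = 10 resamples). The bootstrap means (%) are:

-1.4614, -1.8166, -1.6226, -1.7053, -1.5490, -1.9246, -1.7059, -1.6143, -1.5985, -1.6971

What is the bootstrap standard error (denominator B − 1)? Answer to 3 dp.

Bootstrap SE is the standard deviation of the 10 replicate means.
Mean of replicates: ((-1.4614) + (-1.8166) + (-1.6226) + (-1.7053) + (-1.5490) + (-1.9246) + (-1.7059) + (-1.6143) + (-1.5985) + (-1.6971)) / 10 = -16.69530 / 10 = -1.66953
Sum of squared deviations: (+0.20813)² + (−0.14707)² + (+0.04693)² + (−0.03577)² + (+0.12053)² + (−0.25507)² + (−0.03637)² + (+0.05523)² + (+0.07103)² + (−0.02757)² = 0.15820
Variance = 0.15820 / 9 = 0.01758
SE* = √0.01758

SE* = 0.133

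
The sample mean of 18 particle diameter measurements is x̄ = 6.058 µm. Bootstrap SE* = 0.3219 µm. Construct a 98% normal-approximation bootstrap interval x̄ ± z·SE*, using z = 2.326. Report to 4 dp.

Margin = 2.326 × 0.3219 = 0.74874
Interval: 6.058 ± 0.74874

(5.3093, 6.8067)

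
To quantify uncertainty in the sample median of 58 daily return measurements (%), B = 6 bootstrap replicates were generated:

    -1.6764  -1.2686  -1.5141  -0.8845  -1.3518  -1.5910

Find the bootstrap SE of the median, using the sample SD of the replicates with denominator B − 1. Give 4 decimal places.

SE* = 0.2860

Bootstrap SE is the standard deviation of the 6 replicate medians.
Mean of replicates: ((-1.6764) + (-1.2686) + (-1.5141) + (-0.8845) + (-1.3518) + (-1.5910)) / 6 = -8.28640 / 6 = -1.38107
Sum of squared deviations: (−0.29533)² + (+0.11247)² + (−0.13303)² + (+0.49657)² + (+0.02927)² + (−0.20993)² = 0.40908
Variance = 0.40908 / 5 = 0.08182
SE* = √0.08182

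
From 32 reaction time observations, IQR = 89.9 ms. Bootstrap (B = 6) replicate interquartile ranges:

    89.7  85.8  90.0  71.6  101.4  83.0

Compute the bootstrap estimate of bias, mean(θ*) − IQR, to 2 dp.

bias = −2.98

mean(θ*) = (89.7 + 85.8 + 90.0 + 71.6 + 101.4 + 83.0) / 6 = 86.917
bias = 86.917 − 89.9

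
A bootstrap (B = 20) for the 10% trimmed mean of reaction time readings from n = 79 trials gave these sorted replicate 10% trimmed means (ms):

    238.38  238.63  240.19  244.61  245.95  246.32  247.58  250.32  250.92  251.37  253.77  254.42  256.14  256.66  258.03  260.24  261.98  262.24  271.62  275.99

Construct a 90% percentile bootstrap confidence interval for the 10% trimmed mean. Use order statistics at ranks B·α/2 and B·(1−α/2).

(238.38, 271.62)

α = 0.10; lower rank = 20 × 0.050 = 1; upper rank = 20 × 0.950 = 19.
The 1st smallest replicate is 238.38; the 19th is 271.62.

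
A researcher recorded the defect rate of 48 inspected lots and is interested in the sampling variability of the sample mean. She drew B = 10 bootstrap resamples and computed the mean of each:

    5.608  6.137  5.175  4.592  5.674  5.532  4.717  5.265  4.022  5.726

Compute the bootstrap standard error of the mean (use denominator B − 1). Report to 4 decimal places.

Bootstrap SE is the standard deviation of the 10 replicate means.
Mean of replicates: (5.608 + 6.137 + 5.175 + 4.592 + 5.674 + 5.532 + 4.717 + 5.265 + 4.022 + 5.726) / 10 = 52.44800 / 10 = 5.24480
Sum of squared deviations: (+0.36320)² + (+0.89220)² + (−0.06980)² + (−0.65280)² + (+0.42920)² + (+0.28720)² + (−0.52780)² + (+0.02020)² + (−1.22280)² + (+0.48120)² = 3.63143
Variance = 3.63143 / 9 = 0.40349
SE* = √0.40349

SE* = 0.6352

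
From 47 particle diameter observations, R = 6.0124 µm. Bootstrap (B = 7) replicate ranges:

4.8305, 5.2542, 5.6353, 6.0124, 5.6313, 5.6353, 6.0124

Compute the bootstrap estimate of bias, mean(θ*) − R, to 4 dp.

bias = −0.4393

mean(θ*) = (4.8305 + 5.2542 + 5.6353 + 6.0124 + 5.6313 + 5.6353 + 6.0124) / 7 = 5.57306
bias = 5.57306 − 6.0124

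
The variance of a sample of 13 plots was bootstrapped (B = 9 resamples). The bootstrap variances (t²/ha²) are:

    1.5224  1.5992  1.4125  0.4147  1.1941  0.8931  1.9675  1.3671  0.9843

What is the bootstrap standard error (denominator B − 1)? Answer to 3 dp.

Bootstrap SE is the standard deviation of the 9 replicate variances.
Mean of replicates: (1.5224 + 1.5992 + 1.4125 + 0.4147 + 1.1941 + 0.8931 + 1.9675 + 1.3671 + 0.9843) / 9 = 11.35490 / 9 = 1.26166
Sum of squared deviations: (+0.26074)² + (+0.33754)² + (+0.15084)² + (−0.84696)² + (−0.06756)² + (−0.36856)² + (+0.70584)² + (+0.10544)² + (−0.27736)² = 1.64867
Variance = 1.64867 / 8 = 0.20608
SE* = √0.20608

SE* = 0.454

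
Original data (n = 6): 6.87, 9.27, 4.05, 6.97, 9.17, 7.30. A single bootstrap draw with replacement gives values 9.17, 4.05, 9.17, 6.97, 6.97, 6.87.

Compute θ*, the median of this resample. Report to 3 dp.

θ* = 6.970

Sorted: 4.05, 6.87, 6.97, 6.97, 9.17, 9.17
Median = average of the two middle values = 6.970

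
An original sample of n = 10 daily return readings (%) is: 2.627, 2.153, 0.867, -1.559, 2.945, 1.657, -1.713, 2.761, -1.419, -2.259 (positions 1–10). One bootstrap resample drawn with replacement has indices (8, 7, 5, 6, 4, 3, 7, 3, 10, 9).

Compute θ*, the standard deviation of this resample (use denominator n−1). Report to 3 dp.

θ* = 1.998

Resample values: 2.761, -1.713, 2.945, 1.657, -1.559, 0.867, -1.713, 0.867, -2.259, -1.419.
Mean = 0.0434; sum of squared deviations = 35.9422
s² = 35.9422 / 9 = 3.9936
s = √3.9936 = 1.998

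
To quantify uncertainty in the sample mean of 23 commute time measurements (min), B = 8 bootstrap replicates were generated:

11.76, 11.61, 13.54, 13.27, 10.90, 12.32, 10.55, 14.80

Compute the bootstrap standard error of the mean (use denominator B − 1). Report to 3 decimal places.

SE* = 1.439

Bootstrap SE is the standard deviation of the 8 replicate means.
Mean of replicates: (11.76 + 11.61 + 13.54 + 13.27 + 10.90 + 12.32 + 10.55 + 14.80) / 8 = 98.7500 / 8 = 12.3438
Sum of squared deviations: (−0.5838)² + (−0.7338)² + (+1.1962)² + (+0.9262)² + (−1.4437)² + (−0.0237)² + (−1.7937)² + (+2.4563)² = 14.5038
Variance = 14.5038 / 7 = 2.0720
SE* = √2.0720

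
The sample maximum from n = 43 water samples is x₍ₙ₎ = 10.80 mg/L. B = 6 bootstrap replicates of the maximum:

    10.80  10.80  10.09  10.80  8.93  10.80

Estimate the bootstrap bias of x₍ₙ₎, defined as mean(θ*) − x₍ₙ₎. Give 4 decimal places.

mean(θ*) = (10.80 + 10.80 + 10.09 + 10.80 + 8.93 + 10.80) / 6 = 10.37000
bias = 10.37000 − 10.80

bias = −0.4300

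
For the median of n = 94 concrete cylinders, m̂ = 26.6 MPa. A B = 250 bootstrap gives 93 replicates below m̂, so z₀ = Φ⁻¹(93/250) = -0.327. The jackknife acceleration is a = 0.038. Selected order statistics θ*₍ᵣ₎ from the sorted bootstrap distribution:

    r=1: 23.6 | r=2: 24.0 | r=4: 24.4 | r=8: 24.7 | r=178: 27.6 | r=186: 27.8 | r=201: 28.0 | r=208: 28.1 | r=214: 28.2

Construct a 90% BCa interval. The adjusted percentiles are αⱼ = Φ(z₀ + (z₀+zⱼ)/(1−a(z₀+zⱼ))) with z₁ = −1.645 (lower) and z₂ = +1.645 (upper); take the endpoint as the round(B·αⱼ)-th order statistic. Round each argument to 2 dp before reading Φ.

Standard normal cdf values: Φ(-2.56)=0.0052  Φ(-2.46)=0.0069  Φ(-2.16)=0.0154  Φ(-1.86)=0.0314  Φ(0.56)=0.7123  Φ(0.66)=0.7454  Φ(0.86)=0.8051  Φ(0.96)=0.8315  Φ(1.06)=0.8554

(24.4, 28.2)

Lower: z₀ + z₁ = -0.327 + (-1.645) = -1.972; 1 − a(z₀+z₁) = 1 − (0.038)(-1.972) = 1.0749; argument = -0.327 + (-1.972)/1.0749 = -2.1615 → -2.16.
α₁ = Φ(-2.16) = 0.0154; rank = round(250 × 0.0154) = 4; θ*₍4₎ = 24.4.
Upper: z₀ + z₂ = 1.318; 1 − a(z₀+z₂) = 0.9499; argument = 1.0605 → 1.06; α₂ = 0.8554; rank = 214; θ*₍214₎ = 28.2.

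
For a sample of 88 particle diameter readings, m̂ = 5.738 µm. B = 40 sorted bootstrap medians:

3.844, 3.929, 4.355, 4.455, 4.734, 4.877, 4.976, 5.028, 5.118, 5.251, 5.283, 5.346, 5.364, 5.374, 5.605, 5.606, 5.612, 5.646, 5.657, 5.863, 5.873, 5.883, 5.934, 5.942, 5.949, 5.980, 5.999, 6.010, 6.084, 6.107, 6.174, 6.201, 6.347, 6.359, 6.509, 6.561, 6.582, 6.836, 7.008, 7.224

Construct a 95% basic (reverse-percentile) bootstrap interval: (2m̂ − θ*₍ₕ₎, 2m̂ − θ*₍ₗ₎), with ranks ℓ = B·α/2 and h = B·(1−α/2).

Percentile endpoints at ranks 1 and 39: θ*₍1₎ = 3.844, θ*₍39₎ = 7.008.
Basic interval reflects these around m̂:
  lower = 2 × 5.738 − 7.008 = 4.468
  upper = 2 × 5.738 − 3.844 = 7.632

(4.468, 7.632)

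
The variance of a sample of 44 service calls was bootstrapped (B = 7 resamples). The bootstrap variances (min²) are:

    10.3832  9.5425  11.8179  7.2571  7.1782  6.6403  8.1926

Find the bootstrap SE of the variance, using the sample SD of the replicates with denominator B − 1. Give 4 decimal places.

SE* = 1.9218

Bootstrap SE is the standard deviation of the 7 replicate variances.
Mean of replicates: (10.3832 + 9.5425 + 11.8179 + 7.2571 + 7.1782 + 6.6403 + 8.1926) / 7 = 61.01180 / 7 = 8.71597
Sum of squared deviations: (+1.66723)² + (+0.82653)² + (+3.10193)² + (−1.45887)² + (−1.53777)² + (−2.07567)² + (−0.52337)² = 22.16014
Variance = 22.16014 / 6 = 3.69336
SE* = √3.69336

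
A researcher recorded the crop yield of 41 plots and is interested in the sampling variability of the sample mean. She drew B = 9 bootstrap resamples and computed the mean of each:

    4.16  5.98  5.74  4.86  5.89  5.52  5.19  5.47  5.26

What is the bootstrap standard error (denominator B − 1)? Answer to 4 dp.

Bootstrap SE is the standard deviation of the 9 replicate means.
Mean of replicates: (4.16 + 5.98 + 5.74 + 4.86 + 5.89 + 5.52 + 5.19 + 5.47 + 5.26) / 9 = 48.07000 / 9 = 5.34111
Sum of squared deviations: (−1.18111)² + (+0.63889)² + (+0.39889)² + (−0.48111)² + (+0.54889)² + (+0.17889)² + (−0.15111)² + (+0.12889)² + (−0.08111)² = 2.57309
Variance = 2.57309 / 8 = 0.32164
SE* = √0.32164

SE* = 0.5671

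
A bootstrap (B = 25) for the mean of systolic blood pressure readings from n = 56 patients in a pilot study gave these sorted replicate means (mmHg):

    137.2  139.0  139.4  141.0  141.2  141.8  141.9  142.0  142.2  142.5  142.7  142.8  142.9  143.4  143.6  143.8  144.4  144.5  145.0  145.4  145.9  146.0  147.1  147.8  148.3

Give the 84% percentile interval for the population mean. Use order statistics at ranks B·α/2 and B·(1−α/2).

(139.0, 147.1)

α = 0.16; lower rank = 25 × 0.080 = 2; upper rank = 25 × 0.920 = 23.
The 2nd smallest replicate is 139.0; the 23rd is 147.1.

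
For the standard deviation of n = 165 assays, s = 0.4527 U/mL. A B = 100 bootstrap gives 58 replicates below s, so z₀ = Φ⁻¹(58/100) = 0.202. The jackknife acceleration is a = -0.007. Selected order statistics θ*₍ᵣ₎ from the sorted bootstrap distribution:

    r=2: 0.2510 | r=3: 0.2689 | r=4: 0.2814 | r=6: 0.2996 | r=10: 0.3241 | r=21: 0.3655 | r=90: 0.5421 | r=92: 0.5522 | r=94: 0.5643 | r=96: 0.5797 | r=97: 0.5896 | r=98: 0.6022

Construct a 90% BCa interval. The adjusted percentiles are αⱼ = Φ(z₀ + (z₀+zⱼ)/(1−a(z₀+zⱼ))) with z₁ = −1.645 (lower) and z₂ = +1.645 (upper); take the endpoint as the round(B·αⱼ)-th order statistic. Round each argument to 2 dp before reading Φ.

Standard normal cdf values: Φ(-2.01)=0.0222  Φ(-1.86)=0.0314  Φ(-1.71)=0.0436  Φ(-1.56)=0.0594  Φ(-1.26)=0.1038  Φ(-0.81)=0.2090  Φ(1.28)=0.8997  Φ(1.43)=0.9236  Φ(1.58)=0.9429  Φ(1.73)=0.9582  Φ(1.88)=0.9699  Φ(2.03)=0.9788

Lower: z₀ + z₁ = 0.202 + (-1.645) = -1.443; 1 − a(z₀+z₁) = 1 − (-0.007)(-1.443) = 0.9899; argument = 0.202 + (-1.443)/0.9899 = -1.2557 → -1.26.
α₁ = Φ(-1.26) = 0.1038; rank = round(100 × 0.1038) = 10; θ*₍10₎ = 0.3241.
Upper: z₀ + z₂ = 1.847; 1 − a(z₀+z₂) = 1.0129; argument = 2.0254 → 2.03; α₂ = 0.9788; rank = 98; θ*₍98₎ = 0.6022.

(0.3241, 0.6022)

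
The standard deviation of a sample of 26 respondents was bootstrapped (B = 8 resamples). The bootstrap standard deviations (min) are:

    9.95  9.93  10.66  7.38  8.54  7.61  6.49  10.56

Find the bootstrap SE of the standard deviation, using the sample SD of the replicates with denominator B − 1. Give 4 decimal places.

Bootstrap SE is the standard deviation of the 8 replicate standard deviations.
Mean of replicates: (9.95 + 9.93 + 10.66 + 7.38 + 8.54 + 7.61 + 6.49 + 10.56) / 8 = 71.12000 / 8 = 8.89000
Sum of squared deviations: (+1.06000)² + (+1.04000)² + (+1.77000)² + (−1.51000)² + (−0.35000)² + (−1.28000)² + (−2.40000)² + (+1.67000)² = 17.92800
Variance = 17.92800 / 7 = 2.56114
SE* = √2.56114

SE* = 1.6004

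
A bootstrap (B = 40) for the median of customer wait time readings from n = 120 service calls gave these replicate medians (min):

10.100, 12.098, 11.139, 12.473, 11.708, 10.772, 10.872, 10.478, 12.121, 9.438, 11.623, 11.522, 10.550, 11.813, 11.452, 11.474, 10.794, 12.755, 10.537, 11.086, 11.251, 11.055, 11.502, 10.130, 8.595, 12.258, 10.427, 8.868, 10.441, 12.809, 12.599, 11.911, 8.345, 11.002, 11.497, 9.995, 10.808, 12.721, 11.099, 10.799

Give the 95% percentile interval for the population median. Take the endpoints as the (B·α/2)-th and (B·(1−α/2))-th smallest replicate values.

(8.345, 12.755)

Sorted replicates: 8.345, 8.595, 8.868, 9.438, 9.995, 10.100, 10.130, 10.427, 10.441, 10.478, 10.537, 10.550, 10.772, 10.794, 10.799, 10.808, 10.872, 11.002, 11.055, 11.086, 11.099, 11.139, 11.251, 11.452, 11.474, 11.497, 11.502, 11.522, 11.623, 11.708, 11.813, 11.911, 12.098, 12.121, 12.258, 12.473, 12.599, 12.721, 12.755, 12.809
α = 0.05; lower rank = 40 × 0.025 = 1; upper rank = 40 × 0.975 = 39.
The 1st smallest replicate is 8.345; the 39th is 12.755.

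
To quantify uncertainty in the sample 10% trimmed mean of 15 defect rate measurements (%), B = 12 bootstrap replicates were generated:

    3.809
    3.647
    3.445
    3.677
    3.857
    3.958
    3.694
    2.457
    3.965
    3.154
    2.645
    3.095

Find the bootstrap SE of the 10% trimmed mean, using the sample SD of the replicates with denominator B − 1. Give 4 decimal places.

SE* = 0.5059

Bootstrap SE is the standard deviation of the 12 replicate 10% trimmed means.
Mean of replicates: (3.809 + 3.647 + 3.445 + 3.677 + 3.857 + 3.958 + 3.694 + 2.457 + 3.965 + 3.154 + 2.645 + 3.095) / 12 = 41.40300 / 12 = 3.45025
Sum of squared deviations: (+0.35875)² + (+0.19675)² + (−0.00525)² + (+0.22675)² + (+0.40675)² + (+0.50775)² + (+0.24375)² + (−0.99325)² + (+0.51475)² + (−0.29625)² + (−0.80525)² + (−0.35525)² = 2.81543
Variance = 2.81543 / 11 = 0.25595
SE* = √0.25595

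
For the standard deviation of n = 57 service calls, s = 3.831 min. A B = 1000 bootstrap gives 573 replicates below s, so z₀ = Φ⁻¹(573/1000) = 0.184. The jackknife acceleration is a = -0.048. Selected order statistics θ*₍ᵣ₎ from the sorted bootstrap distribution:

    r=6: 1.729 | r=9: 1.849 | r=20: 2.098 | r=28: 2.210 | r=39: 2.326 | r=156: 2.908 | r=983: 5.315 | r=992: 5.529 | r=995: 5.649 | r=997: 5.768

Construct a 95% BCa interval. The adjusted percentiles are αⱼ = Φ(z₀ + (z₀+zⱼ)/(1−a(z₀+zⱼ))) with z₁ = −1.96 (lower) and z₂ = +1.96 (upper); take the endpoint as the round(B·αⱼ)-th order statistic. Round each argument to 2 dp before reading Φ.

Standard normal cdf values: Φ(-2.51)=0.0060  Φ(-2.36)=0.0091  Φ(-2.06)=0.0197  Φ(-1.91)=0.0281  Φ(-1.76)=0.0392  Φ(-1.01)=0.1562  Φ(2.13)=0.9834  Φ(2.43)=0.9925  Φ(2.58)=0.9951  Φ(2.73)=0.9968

(2.326, 5.315)

Lower: z₀ + z₁ = 0.184 + (-1.960) = -1.776; 1 − a(z₀+z₁) = 1 − (-0.048)(-1.776) = 0.9148; argument = 0.184 + (-1.776)/0.9148 = -1.7575 → -1.76.
α₁ = Φ(-1.76) = 0.0392; rank = round(1000 × 0.0392) = 39; θ*₍39₎ = 2.326.
Upper: z₀ + z₂ = 2.144; 1 − a(z₀+z₂) = 1.1029; argument = 2.1279 → 2.13; α₂ = 0.9834; rank = 983; θ*₍983₎ = 5.315.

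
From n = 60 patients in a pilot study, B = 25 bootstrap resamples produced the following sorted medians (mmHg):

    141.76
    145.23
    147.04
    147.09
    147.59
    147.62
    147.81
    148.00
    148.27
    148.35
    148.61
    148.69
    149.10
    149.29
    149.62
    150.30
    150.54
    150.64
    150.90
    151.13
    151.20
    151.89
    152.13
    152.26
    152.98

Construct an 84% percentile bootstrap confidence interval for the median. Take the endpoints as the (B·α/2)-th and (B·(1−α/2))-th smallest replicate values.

α = 0.16; lower rank = 25 × 0.080 = 2; upper rank = 25 × 0.920 = 23.
The 2nd smallest replicate is 145.23; the 23rd is 152.13.

(145.23, 152.13)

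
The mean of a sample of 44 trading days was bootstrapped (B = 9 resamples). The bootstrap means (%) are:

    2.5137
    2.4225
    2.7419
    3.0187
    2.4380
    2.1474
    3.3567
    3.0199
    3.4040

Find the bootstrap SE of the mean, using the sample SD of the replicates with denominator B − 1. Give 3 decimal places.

SE* = 0.441

Bootstrap SE is the standard deviation of the 9 replicate means.
Mean of replicates: (2.5137 + 2.4225 + 2.7419 + 3.0187 + 2.4380 + 2.1474 + 3.3567 + 3.0199 + 3.4040) / 9 = 25.06280 / 9 = 2.78476
Sum of squared deviations: (−0.27106)² + (−0.36226)² + (−0.04286)² + (+0.23394)² + (−0.34676)² + (−0.63736)² + (+0.57194)² + (+0.23514)² + (+0.61924)² = 1.55361
Variance = 1.55361 / 8 = 0.19420
SE* = √0.19420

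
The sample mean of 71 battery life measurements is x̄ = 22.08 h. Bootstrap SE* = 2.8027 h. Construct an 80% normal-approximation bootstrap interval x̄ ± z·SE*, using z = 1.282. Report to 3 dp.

(18.487, 25.673)

Margin = 1.282 × 2.8027 = 3.5931
Interval: 22.08 ± 3.5931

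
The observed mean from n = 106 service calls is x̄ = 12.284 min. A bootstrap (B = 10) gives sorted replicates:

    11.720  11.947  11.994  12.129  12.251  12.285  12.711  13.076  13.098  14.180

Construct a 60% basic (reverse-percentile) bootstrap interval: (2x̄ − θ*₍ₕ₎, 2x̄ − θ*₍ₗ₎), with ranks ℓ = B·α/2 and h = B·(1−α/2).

(11.492, 12.621)

Percentile endpoints at ranks 2 and 8: θ*₍2₎ = 11.947, θ*₍8₎ = 13.076.
Basic interval reflects these around x̄:
  lower = 2 × 12.284 − 13.076 = 11.492
  upper = 2 × 12.284 − 11.947 = 12.621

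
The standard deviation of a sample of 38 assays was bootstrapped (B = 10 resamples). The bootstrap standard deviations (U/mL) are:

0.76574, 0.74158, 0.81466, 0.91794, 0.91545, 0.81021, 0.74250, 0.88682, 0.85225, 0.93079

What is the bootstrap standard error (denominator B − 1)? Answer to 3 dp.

SE* = 0.073

Bootstrap SE is the standard deviation of the 10 replicate standard deviations.
Mean of replicates: (0.76574 + 0.74158 + 0.81466 + 0.91794 + 0.91545 + 0.81021 + 0.74250 + 0.88682 + 0.85225 + 0.93079) / 10 = 8.377940 / 10 = 0.837794
Sum of squared deviations: (−0.072054)² + (−0.096214)² + (−0.023134)² + (+0.080146)² + (+0.077656)² + (−0.027584)² + (−0.095294)² + (+0.049026)² + (+0.014456)² + (+0.092996)² = 0.048541
Variance = 0.048541 / 9 = 0.005393
SE* = √0.005393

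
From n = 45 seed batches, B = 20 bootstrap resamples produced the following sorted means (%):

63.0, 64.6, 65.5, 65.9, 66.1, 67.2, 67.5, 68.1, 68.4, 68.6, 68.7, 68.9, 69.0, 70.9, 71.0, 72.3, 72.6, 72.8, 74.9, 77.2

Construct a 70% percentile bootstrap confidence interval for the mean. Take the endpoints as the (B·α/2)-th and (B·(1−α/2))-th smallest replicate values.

α = 0.30; lower rank = 20 × 0.150 = 3; upper rank = 20 × 0.850 = 17.
The 3rd smallest replicate is 65.5; the 17th is 72.6.

(65.5, 72.6)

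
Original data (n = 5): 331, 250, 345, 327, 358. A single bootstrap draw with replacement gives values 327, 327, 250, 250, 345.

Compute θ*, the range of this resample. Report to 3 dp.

Range = 345 − 250 = 95.000

θ* = 95.000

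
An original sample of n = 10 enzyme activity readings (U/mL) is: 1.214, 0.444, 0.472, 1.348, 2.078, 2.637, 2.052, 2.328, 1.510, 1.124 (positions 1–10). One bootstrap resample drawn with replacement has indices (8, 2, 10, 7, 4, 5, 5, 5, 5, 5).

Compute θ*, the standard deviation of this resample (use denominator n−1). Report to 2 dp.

θ* = 0.60

Resample values: 2.328, 0.444, 1.124, 2.052, 1.348, 2.078, 2.078, 2.078, 2.078, 2.078.
Mean = 1.7686; sum of squared deviations = 3.2189
s² = 3.2189 / 9 = 0.3577
s = √0.3577 = 0.60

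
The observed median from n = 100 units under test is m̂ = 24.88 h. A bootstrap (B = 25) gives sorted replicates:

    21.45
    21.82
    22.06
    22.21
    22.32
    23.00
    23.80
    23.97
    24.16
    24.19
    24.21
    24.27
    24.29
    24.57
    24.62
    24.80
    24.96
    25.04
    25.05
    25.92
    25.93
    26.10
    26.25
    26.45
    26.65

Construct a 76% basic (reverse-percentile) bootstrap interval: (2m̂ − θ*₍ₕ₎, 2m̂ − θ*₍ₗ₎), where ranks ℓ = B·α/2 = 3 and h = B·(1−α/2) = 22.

(23.66, 27.70)

Percentile endpoints at ranks 3 and 22: θ*₍3₎ = 22.06, θ*₍22₎ = 26.10.
Basic interval reflects these around m̂:
  lower = 2 × 24.88 − 26.10 = 23.66
  upper = 2 × 24.88 − 22.06 = 27.70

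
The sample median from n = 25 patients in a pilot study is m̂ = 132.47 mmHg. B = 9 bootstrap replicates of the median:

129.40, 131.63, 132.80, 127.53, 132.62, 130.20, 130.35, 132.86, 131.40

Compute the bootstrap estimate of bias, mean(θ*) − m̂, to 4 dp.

mean(θ*) = (129.40 + 131.63 + 132.80 + 127.53 + 132.62 + 130.20 + 130.35 + 132.86 + 131.40) / 9 = 130.97667
bias = 130.97667 − 132.47

bias = −1.4933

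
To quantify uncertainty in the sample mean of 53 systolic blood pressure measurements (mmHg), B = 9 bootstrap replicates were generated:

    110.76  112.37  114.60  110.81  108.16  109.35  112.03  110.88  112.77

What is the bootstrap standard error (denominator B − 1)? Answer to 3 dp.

SE* = 1.907

Bootstrap SE is the standard deviation of the 9 replicate means.
Mean of replicates: (110.76 + 112.37 + 114.60 + 110.81 + 108.16 + 109.35 + 112.03 + 110.88 + 112.77) / 9 = 1001.7300 / 9 = 111.3033
Sum of squared deviations: (−0.5433)² + (+1.0667)² + (+3.2967)² + (−0.4933)² + (−3.1433)² + (−1.9533)² + (+0.7267)² + (−0.4233)² + (+1.4667)² = 29.0988
Variance = 29.0988 / 8 = 3.6374
SE* = √3.6374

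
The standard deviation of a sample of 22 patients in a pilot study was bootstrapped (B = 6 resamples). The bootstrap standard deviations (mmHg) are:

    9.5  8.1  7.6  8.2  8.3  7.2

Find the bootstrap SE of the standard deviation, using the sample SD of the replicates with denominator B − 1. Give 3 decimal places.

Bootstrap SE is the standard deviation of the 6 replicate standard deviations.
Mean of replicates: (9.5 + 8.1 + 7.6 + 8.2 + 8.3 + 7.2) / 6 = 48.9000 / 6 = 8.1500
Sum of squared deviations: (+1.3500)² + (−0.0500)² + (−0.5500)² + (+0.0500)² + (+0.1500)² + (−0.9500)² = 3.0550
Variance = 3.0550 / 5 = 0.6110
SE* = √0.6110

SE* = 0.782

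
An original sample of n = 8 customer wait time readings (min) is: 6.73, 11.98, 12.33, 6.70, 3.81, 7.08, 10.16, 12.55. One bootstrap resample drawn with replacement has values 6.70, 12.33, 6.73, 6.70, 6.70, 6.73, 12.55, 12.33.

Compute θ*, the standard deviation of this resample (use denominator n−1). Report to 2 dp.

Mean = 8.8462; sum of squared deviations = 60.7670
s² = 60.7670 / 7 = 8.6810
s = √8.6810 = 2.95

θ* = 2.95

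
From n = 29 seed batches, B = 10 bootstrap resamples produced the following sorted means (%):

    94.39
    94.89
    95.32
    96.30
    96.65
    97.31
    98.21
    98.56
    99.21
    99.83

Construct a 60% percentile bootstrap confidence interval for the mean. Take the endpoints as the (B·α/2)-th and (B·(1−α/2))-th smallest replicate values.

(94.89, 98.56)

α = 0.40; lower rank = 10 × 0.200 = 2; upper rank = 10 × 0.800 = 8.
The 2nd smallest replicate is 94.89; the 8th is 98.56.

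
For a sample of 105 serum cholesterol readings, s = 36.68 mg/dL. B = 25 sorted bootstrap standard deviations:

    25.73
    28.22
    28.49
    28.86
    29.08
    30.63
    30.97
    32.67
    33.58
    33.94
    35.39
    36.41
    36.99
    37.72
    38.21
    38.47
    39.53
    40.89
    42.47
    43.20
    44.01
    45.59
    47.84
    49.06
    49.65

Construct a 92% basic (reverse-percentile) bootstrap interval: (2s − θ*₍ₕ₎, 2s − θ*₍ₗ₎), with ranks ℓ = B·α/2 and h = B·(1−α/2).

(24.30, 47.63)

Percentile endpoints at ranks 1 and 24: θ*₍1₎ = 25.73, θ*₍24₎ = 49.06.
Basic interval reflects these around s:
  lower = 2 × 36.68 − 49.06 = 24.30
  upper = 2 × 36.68 − 25.73 = 47.63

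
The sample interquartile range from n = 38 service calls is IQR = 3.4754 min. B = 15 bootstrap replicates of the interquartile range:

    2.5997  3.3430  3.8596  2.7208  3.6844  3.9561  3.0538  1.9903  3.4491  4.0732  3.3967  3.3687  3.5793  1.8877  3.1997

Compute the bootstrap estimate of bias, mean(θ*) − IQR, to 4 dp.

bias = −0.2646

mean(θ*) = (2.5997 + 3.3430 + 3.8596 + 2.7208 + 3.6844 + 3.9561 + 3.0538 + 1.9903 + 3.4491 + 4.0732 + 3.3967 + 3.3687 + 3.5793 + 1.8877 + 3.1997) / 15 = 3.21081
bias = 3.21081 − 3.4754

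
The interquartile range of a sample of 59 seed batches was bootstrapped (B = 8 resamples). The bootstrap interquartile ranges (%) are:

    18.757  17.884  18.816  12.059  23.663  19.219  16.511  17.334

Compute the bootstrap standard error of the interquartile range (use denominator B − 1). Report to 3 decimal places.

SE* = 3.224

Bootstrap SE is the standard deviation of the 8 replicate interquartile ranges.
Mean of replicates: (18.757 + 17.884 + 18.816 + 12.059 + 23.663 + 19.219 + 16.511 + 17.334) / 8 = 144.2430 / 8 = 18.0304
Sum of squared deviations: (+0.7266)² + (−0.1464)² + (+0.7856)² + (−5.9714)² + (+5.6326)² + (+1.1886)² + (−1.5194)² + (−0.6964)² = 72.7567
Variance = 72.7567 / 7 = 10.3938
SE* = √10.3938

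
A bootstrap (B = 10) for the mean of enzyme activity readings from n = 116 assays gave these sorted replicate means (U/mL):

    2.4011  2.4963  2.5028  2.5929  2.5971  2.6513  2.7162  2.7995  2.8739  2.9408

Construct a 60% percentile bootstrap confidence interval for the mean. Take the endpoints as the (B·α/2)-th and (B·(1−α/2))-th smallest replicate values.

α = 0.40; lower rank = 10 × 0.200 = 2; upper rank = 10 × 0.800 = 8.
The 2nd smallest replicate is 2.4963; the 8th is 2.7995.

(2.4963, 2.7995)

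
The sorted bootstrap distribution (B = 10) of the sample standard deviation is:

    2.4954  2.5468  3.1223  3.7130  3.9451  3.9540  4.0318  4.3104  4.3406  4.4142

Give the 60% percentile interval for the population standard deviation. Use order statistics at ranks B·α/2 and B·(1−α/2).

(2.5468, 4.3104)

α = 0.40; lower rank = 10 × 0.200 = 2; upper rank = 10 × 0.800 = 8.
The 2nd smallest replicate is 2.5468; the 8th is 4.3104.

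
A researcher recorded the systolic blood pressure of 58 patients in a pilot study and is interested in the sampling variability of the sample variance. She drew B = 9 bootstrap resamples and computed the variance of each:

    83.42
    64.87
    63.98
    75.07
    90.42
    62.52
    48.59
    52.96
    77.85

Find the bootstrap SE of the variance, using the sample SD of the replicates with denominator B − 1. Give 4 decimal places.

Bootstrap SE is the standard deviation of the 9 replicate variances.
Mean of replicates: (83.42 + 64.87 + 63.98 + 75.07 + 90.42 + 62.52 + 48.59 + 52.96 + 77.85) / 9 = 619.68000 / 9 = 68.85333
Sum of squared deviations: (+14.56667)² + (−3.98333)² + (−4.87333)² + (+6.21667)² + (+21.56667)² + (−6.33333)² + (−20.26333)² + (−15.89333)² + (+8.99667)² = 1539.82400
Variance = 1539.82400 / 8 = 192.47800
SE* = √192.47800

SE* = 13.8736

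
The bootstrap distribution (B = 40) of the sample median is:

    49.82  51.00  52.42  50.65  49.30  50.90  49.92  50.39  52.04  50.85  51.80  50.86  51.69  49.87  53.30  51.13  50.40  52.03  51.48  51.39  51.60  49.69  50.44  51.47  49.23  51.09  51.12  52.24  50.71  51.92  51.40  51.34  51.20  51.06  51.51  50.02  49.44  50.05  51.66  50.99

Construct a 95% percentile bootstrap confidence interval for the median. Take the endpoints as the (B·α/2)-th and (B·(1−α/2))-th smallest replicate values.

(49.23, 52.42)

Sorted replicates: 49.23, 49.30, 49.44, 49.69, 49.82, 49.87, 49.92, 50.02, 50.05, 50.39, 50.40, 50.44, 50.65, 50.71, 50.85, 50.86, 50.90, 50.99, 51.00, 51.06, 51.09, 51.12, 51.13, 51.20, 51.34, 51.39, 51.40, 51.47, 51.48, 51.51, 51.60, 51.66, 51.69, 51.80, 51.92, 52.03, 52.04, 52.24, 52.42, 53.30
α = 0.05; lower rank = 40 × 0.025 = 1; upper rank = 40 × 0.975 = 39.
The 1st smallest replicate is 49.23; the 39th is 52.42.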